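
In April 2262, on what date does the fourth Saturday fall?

April 26, 2262

April 1, 2262 is a Tuesday.
The first Saturday is therefore April 5 (4 days later).
The fourth Saturday is 5 + 3×7 = April 26.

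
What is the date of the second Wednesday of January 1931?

January 14, 1931

January 1, 1931 is a Thursday.
The first Wednesday is therefore January 7 (6 days later).
The second Wednesday is 7 + 1×7 = January 14.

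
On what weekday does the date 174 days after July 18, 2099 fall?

Friday

Jul 18, 2099 is a Saturday.
174 mod 7 = 6, so 174 days after a Saturday is Saturday + 6 = Friday.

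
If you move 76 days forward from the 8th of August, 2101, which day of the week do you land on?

Aug 8, 2101 is a Monday.
76 mod 7 = 6, so 76 days after a Monday is Monday + 6 = Sunday.

Sunday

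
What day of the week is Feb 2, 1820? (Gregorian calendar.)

Doomsday rule: the anchor day for the 1800s is Friday. For year 20: 20÷12 = 1 r 8, and 8÷4 = 2, so 1+8+2 = 11.
Friday + 11 ≡ Tuesday — that's 1820's doomsday.
In February the doomsday date is Feb 29 (1820 is a leap year (divisible by 4)).
Feb 2 is 27 days before Feb 29; 27 mod 7 = 6, so Tuesday − 6 = Wednesday.

Wednesday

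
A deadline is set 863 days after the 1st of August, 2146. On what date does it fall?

December 11, 2148

+365 (one year) → Aug 1, 2147 (498 left).
+366 (one year; includes Feb 29, 2148) → Aug 1, 2148 (132 left).
Aug has 31 days: +31 → Sep 1, 2148 (101 left).
Sep has 30 days: +30 → Oct 1, 2148 (71 left).
Oct has 31 days: +31 → Nov 1, 2148 (40 left).
Nov has 30 days: +30 → Dec 1, 2148 (10 left).
+10 → Dec 11, 2148.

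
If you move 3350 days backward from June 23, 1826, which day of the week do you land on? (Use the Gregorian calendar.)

Monday

Jun 23, 1826 is a Friday.
3350 mod 7 = 4, so 3350 days before a Friday is Friday − 4 = Monday.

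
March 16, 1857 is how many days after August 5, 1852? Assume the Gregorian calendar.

Aug 5, 1852 → Aug 5, 1853: 365 days.
Aug 5, 1853 → Aug 5, 1854: 365 days.
Aug 5, 1854 → Aug 5, 1855: 365 days.
Aug 5, 1855 → Aug 5, 1856: 366 days (Feb 29, 1856 is in that span).
Aug 5, 1856 → Sep 5, 1856: 31 days (August has 31).
Sep 5, 1856 → Oct 5, 1856: 30 days (September has 30).
Oct 5, 1856 → Nov 5, 1856: 31 days (October has 31).
Nov 5, 1856 → Dec 5, 1856: 30 days (November has 30).
Dec 5, 1856 → Jan 5, 1857: 31 days (December has 31).
Jan 5, 1857 → Feb 5, 1857: 31 days (January has 31).
Feb 5, 1857 → Mar 5, 1857: 28 days (February has 28).
Mar 5, 1857 → Mar 16, 1857: 11 days.
Total: 1684 days.

1684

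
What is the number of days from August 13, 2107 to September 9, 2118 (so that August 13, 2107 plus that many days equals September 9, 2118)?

Aug 13, 2107 → Aug 13, 2108: 366 days (Feb 29, 2108 is in that span).
Aug 13, 2108 → Aug 13, 2109: 365 days.
Aug 13, 2109 → Aug 13, 2110: 365 days.
Aug 13, 2110 → Aug 13, 2111: 365 days.
Aug 13, 2111 → Aug 13, 2112: 366 days (Feb 29, 2112 is in that span).
Aug 13, 2112 → Aug 13, 2113: 365 days.
Aug 13, 2113 → Aug 13, 2114: 365 days.
Aug 13, 2114 → Aug 13, 2115: 365 days.
Aug 13, 2115 → Aug 13, 2116: 366 days (Feb 29, 2116 is in that span).
Aug 13, 2116 → Aug 13, 2117: 365 days.
Aug 13, 2117 → Sep 13, 2117: 31 days (August has 31).
Sep 13, 2117 → Oct 13, 2117: 30 days (September has 30).
Oct 13, 2117 → Nov 13, 2117: 31 days (October has 31).
Nov 13, 2117 → Dec 13, 2117: 30 days (November has 30).
Dec 13, 2117 → Jan 13, 2118: 31 days (December has 31).
Jan 13, 2118 → Feb 13, 2118: 31 days (January has 31).
Feb 13, 2118 → Mar 13, 2118: 28 days (February has 28).
Mar 13, 2118 → Apr 13, 2118: 31 days (March has 31).
Apr 13, 2118 → May 13, 2118: 30 days (April has 30).
May 13, 2118 → Jun 13, 2118: 31 days (May has 31).
Jun 13, 2118 → Jul 13, 2118: 30 days (June has 30).
Jul 13, 2118 → Aug 13, 2118: 31 days (July has 31).
Aug 13, 2118 → Sep 9, 2118: 27 days.
Total: 4045 days.

4045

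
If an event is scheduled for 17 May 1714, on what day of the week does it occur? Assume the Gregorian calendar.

Doomsday rule: the anchor day for the 1700s is Sunday. For year 14: 14÷12 = 1 r 2, and 2÷4 = 0, so 1+2+0 = 3.
Sunday + 3 ≡ Wednesday — that's 1714's doomsday.
In May the doomsday date is May 9.
May 17 is 8 days after May 9; 8 mod 7 = 1, so Wednesday + 1 = Thursday.

Thursday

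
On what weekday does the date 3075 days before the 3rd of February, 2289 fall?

First find the weekday of Feb 3, 2289. Doomsday rule: the anchor day for the 2200s is Friday. For year 89: 89÷12 = 7 r 5, and 5÷4 = 1, so 7+5+1 = 13.
Friday + 13 ≡ Thursday — that's 2289's doomsday.
In February the doomsday date is Feb 28 (2289 is not a leap year).
Feb 3 is 25 days before Feb 28; 25 mod 7 = 4, so Thursday − 4 = Sunday.
3075 mod 7 = 2, so 3075 days before a Sunday is Sunday − 2 = Friday.

Friday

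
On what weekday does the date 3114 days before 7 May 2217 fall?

Thursday

First find the weekday of May 7, 2217. Doomsday rule: the anchor day for the 2200s is Friday. For year 17: 17÷12 = 1 r 5, and 5÷4 = 1, so 1+5+1 = 7.
Friday + 7 ≡ Friday — that's 2217's doomsday.
In May the doomsday date is May 9.
May 7 is 2 days before May 9; 2 mod 7 = 2, so Friday − 2 = Wednesday.
3114 mod 7 = 6, so 3114 days before a Wednesday is Wednesday − 6 = Thursday.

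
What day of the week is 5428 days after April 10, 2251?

Sunday

First find the weekday of Apr 10, 2251. Doomsday rule: the anchor day for the 2200s is Friday. For year 51: 51÷12 = 4 r 3, and 3÷4 = 0, so 4+3+0 = 7.
Friday + 7 ≡ Friday — that's 2251's doomsday.
In April the doomsday date is Apr 4.
Apr 10 is 6 days after Apr 4; 6 mod 7 = 6, so Friday + 6 = Thursday.
5428 mod 7 = 3, so 5428 days after a Thursday is Thursday + 3 = Sunday.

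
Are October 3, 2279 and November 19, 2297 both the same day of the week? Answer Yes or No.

From Oct 3, 2279 to Nov 19, 2297 is 6622 days.
6622 mod 7 = 0, so they are the same weekday.
(Oct 3, 2279 is a Friday; Nov 19, 2297 is a Friday.)

Yes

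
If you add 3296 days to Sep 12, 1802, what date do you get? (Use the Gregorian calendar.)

+365 (one year) → Sep 12, 1803 (2931 left).
+366 (one year; includes Feb 29, 1804) → Sep 12, 1804 (2565 left).
+365 (one year) → Sep 12, 1805 (2200 left).
+365 (one year) → Sep 12, 1806 (1835 left).
+365 (one year) → Sep 12, 1807 (1470 left).
+366 (one year; includes Feb 29, 1808) → Sep 12, 1808 (1104 left).
+365 (one year) → Sep 12, 1809 (739 left).
+365 (one year) → Sep 12, 1810 (374 left).
Sep has 30 days: +19 → Oct 1, 1810 (355 left).
Oct has 31 days: +31 → Nov 1, 1810 (324 left).
Nov has 30 days: +30 → Dec 1, 1810 (294 left).
Dec has 31 days: +31 → Jan 1, 1811 (263 left).
Jan has 31 days: +31 → Feb 1, 1811 (232 left).
Feb has 28 days: +28 → Mar 1, 1811 (204 left).
Mar has 31 days: +31 → Apr 1, 1811 (173 left).
Apr has 30 days: +30 → May 1, 1811 (143 left).
May has 31 days: +31 → Jun 1, 1811 (112 left).
Jun has 30 days: +30 → Jul 1, 1811 (82 left).
Jul has 31 days: +31 → Aug 1, 1811 (51 left).
Aug has 31 days: +31 → Sep 1, 1811 (20 left).
+20 → Sep 21, 1811.

September 21, 1811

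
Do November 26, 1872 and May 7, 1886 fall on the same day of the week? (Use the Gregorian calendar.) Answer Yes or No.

No

From Nov 26, 1872 to May 7, 1886 is 4910 days.
4910 mod 7 = 3, so they are different weekdays.
(Nov 26, 1872 is a Tuesday; May 7, 1886 is a Friday.)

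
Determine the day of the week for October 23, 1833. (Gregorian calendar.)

Wednesday

Doomsday rule: the anchor day for the 1800s is Friday. For year 33: 33÷12 = 2 r 9, and 9÷4 = 2, so 2+9+2 = 13.
Friday + 13 ≡ Thursday — that's 1833's doomsday.
In October the doomsday date is Oct 10.
Oct 23 is 13 days after Oct 10; 13 mod 7 = 6, so Thursday + 6 = Wednesday.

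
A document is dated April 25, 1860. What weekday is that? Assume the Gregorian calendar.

Wednesday

Doomsday rule: the anchor day for the 1800s is Friday. For year 60: 60÷12 = 5 r 0, and 0÷4 = 0, so 5+0+0 = 5.
Friday + 5 ≡ Wednesday — that's 1860's doomsday.
In April the doomsday date is Apr 4.
Apr 25 is 21 days after Apr 4; 21 mod 7 = 0, so Wednesday + 0 = Wednesday.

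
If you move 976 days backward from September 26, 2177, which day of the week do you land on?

Tuesday

First find the weekday of Sep 26, 2177. Doomsday rule: the anchor day for the 2100s is Sunday. For year 77: 77÷12 = 6 r 5, and 5÷4 = 1, so 6+5+1 = 12.
Sunday + 12 ≡ Friday — that's 2177's doomsday.
In September the doomsday date is Sep 5.
Sep 26 is 21 days after Sep 5; 21 mod 7 = 0, so Friday + 0 = Friday.
976 mod 7 = 3, so 976 days before a Friday is Friday − 3 = Tuesday.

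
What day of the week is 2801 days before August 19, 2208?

Thursday

First find the weekday of Aug 19, 2208. Doomsday rule: the anchor day for the 2200s is Friday. For year 08: 8÷12 = 0 r 8, and 8÷4 = 2, so 0+8+2 = 10.
Friday + 10 ≡ Monday — that's 2208's doomsday.
In August the doomsday date is Aug 8.
Aug 19 is 11 days after Aug 8; 11 mod 7 = 4, so Monday + 4 = Friday.
2801 mod 7 = 1, so 2801 days before a Friday is Friday − 1 = Thursday.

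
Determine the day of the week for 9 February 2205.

Doomsday rule: the anchor day for the 2200s is Friday. For year 05: 5÷12 = 0 r 5, and 5÷4 = 1, so 0+5+1 = 6.
Friday + 6 ≡ Thursday — that's 2205's doomsday.
In February the doomsday date is Feb 28 (2205 is not a leap year).
Feb 9 is 19 days before Feb 28; 19 mod 7 = 5, so Thursday − 5 = Saturday.

Saturday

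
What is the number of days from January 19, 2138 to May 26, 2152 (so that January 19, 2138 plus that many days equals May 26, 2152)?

5241

Jan 19, 2138 → Jan 19, 2139: 365 days.
Jan 19, 2139 → Jan 19, 2140: 365 days.
Jan 19, 2140 → Jan 19, 2141: 366 days (Feb 29, 2140 is in that span).
Jan 19, 2141 → Jan 19, 2142: 365 days.
Jan 19, 2142 → Jan 19, 2143: 365 days.
Jan 19, 2143 → Jan 19, 2144: 365 days.
Jan 19, 2144 → Jan 19, 2145: 366 days (Feb 29, 2144 is in that span).
Jan 19, 2145 → Jan 19, 2146: 365 days.
Jan 19, 2146 → Jan 19, 2147: 365 days.
Jan 19, 2147 → Jan 19, 2148: 365 days.
Jan 19, 2148 → Jan 19, 2149: 366 days (Feb 29, 2148 is in that span).
Jan 19, 2149 → Jan 19, 2150: 365 days.
Jan 19, 2150 → Jan 19, 2151: 365 days.
Jan 19, 2151 → Jan 19, 2152: 365 days.
Jan 19, 2152 → Feb 19, 2152: 31 days (January has 31).
Feb 19, 2152 → Mar 19, 2152: 29 days (February has 29).
Mar 19, 2152 → Apr 19, 2152: 31 days (March has 31).
Apr 19, 2152 → May 19, 2152: 30 days (April has 30).
May 19, 2152 → May 26, 2152: 7 days.
Total: 5241 days.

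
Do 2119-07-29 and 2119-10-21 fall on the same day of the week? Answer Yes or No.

From Jul 29, 2119 to Oct 21, 2119 is 84 days.
84 mod 7 = 0, so they are the same weekday.
(Jul 29, 2119 is a Saturday; Oct 21, 2119 is a Saturday.)

Yes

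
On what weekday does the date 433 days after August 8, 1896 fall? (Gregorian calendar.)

Friday

First find the weekday of Aug 8, 1896. Doomsday rule: the anchor day for the 1800s is Friday. For year 96: 96÷12 = 8 r 0, and 0÷4 = 0, so 8+0+0 = 8.
Friday + 8 ≡ Saturday — that's 1896's doomsday.
In August the doomsday date is Aug 8.
Aug 8 is the doomsday itself: Saturday.
433 mod 7 = 6, so 433 days after a Saturday is Saturday + 6 = Friday.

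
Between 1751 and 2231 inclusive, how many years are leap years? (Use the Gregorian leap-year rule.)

Multiples of 4 in [1751,2231]: 120.
Of those, multiples of 100: 5 (not leap unless ÷400).
Multiples of 400: 1.
Leap years = 120 − 5 + 1 = 116.

116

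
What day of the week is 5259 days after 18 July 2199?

Saturday

First find the weekday of Jul 18, 2199. Doomsday rule: the anchor day for the 2100s is Sunday. For year 99: 99÷12 = 8 r 3, and 3÷4 = 0, so 8+3+0 = 11.
Sunday + 11 ≡ Thursday — that's 2199's doomsday.
In July the doomsday date is Jul 11.
Jul 18 is 7 days after Jul 11; 7 mod 7 = 0, so Thursday + 0 = Thursday.
5259 mod 7 = 2, so 5259 days after a Thursday is Thursday + 2 = Saturday.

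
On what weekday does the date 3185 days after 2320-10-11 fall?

Oct 11, 2320 is a Monday.
3185 mod 7 = 0, so 3185 days after a Monday is Monday + 0 = Monday.

Monday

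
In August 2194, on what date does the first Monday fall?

August 4, 2194

August 1, 2194 is a Friday.
The first Monday is therefore August 4 (3 days later).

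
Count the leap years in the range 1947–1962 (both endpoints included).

4

Multiples of 4 in [1947,1962]: 4.
Of those, multiples of 100: 0 (not leap unless ÷400).
Multiples of 400: 0.
Leap years = 4 − 0 + 0 = 4.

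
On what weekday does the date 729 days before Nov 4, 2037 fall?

Tuesday

Nov 4, 2037 is a Wednesday.
729 mod 7 = 1, so 729 days before a Wednesday is Wednesday − 1 = Tuesday.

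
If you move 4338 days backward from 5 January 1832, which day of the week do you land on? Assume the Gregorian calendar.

Saturday

Jan 5, 1832 is a Thursday.
4338 mod 7 = 5, so 4338 days before a Thursday is Thursday − 5 = Saturday.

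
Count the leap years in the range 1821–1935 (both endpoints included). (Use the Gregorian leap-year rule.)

Multiples of 4 in [1821,1935]: 28.
Of those, multiples of 100: 1 (not leap unless ÷400).
Multiples of 400: 0.
Leap years = 28 − 1 + 0 = 27.

27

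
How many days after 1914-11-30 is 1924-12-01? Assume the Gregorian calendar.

Nov 30, 1914 → Nov 30, 1915: 365 days.
Nov 30, 1915 → Nov 30, 1916: 366 days (Feb 29, 1916 is in that span).
Nov 30, 1916 → Nov 30, 1917: 365 days.
Nov 30, 1917 → Nov 30, 1918: 365 days.
Nov 30, 1918 → Nov 30, 1919: 365 days.
Nov 30, 1919 → Nov 30, 1920: 366 days (Feb 29, 1920 is in that span).
Nov 30, 1920 → Nov 30, 1921: 365 days.
Nov 30, 1921 → Nov 30, 1922: 365 days.
Nov 30, 1922 → Nov 30, 1923: 365 days.
Nov 30, 1923 → Dec 30, 1923: 30 days (November has 30).
Dec 30, 1923 → Jan 30, 1924: 31 days (December has 31).
Jan 30, 1924 → Feb 29, 1924: 30 days (January has 31).
Feb 29, 1924 → Mar 29, 1924: 29 days (February has 29).
Mar 29, 1924 → Apr 29, 1924: 31 days (March has 31).
Apr 29, 1924 → May 29, 1924: 30 days (April has 30).
May 29, 1924 → Jun 29, 1924: 31 days (May has 31).
Jun 29, 1924 → Jul 29, 1924: 30 days (June has 30).
Jul 29, 1924 → Aug 29, 1924: 31 days (July has 31).
Aug 29, 1924 → Sep 29, 1924: 31 days (August has 31).
Sep 29, 1924 → Oct 29, 1924: 30 days (September has 30).
Oct 29, 1924 → Nov 29, 1924: 31 days (October has 31).
Nov 29, 1924 → Dec 1, 1924: 2 days.
Total: 3654 days.

3654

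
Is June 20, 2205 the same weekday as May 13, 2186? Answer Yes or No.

No

From May 13, 2186 to Jun 20, 2205 is 6977 days.
6977 mod 7 = 5, so they are different weekdays.
(May 13, 2186 is a Saturday; Jun 20, 2205 is a Thursday.)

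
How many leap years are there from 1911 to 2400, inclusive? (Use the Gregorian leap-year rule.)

Multiples of 4 in [1911,2400]: 123.
Of those, multiples of 100: 5 (not leap unless ÷400).
Multiples of 400: 2.
Leap years = 123 − 5 + 2 = 120.

120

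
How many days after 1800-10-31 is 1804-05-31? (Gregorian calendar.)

1308

Oct 31, 1800 → Oct 31, 1801: 365 days.
Oct 31, 1801 → Oct 31, 1802: 365 days.
Oct 31, 1802 → Oct 31, 1803: 365 days.
Oct 31, 1803 → Nov 30, 1803: 30 days (October has 31).
Nov 30, 1803 → Dec 30, 1803: 30 days (November has 30).
Dec 30, 1803 → Jan 30, 1804: 31 days (December has 31).
Jan 30, 1804 → Feb 29, 1804: 30 days (January has 31).
Feb 29, 1804 → Mar 29, 1804: 29 days (February has 29).
Mar 29, 1804 → Apr 29, 1804: 31 days (March has 31).
Apr 29, 1804 → May 29, 1804: 30 days (April has 30).
May 29, 1804 → May 31, 1804: 2 days.
Total: 1308 days.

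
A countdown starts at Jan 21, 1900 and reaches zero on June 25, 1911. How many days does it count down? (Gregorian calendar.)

Jan 21, 1900 → Jan 21, 1901: 365 days.
Jan 21, 1901 → Jan 21, 1902: 365 days.
Jan 21, 1902 → Jan 21, 1903: 365 days.
Jan 21, 1903 → Jan 21, 1904: 365 days.
Jan 21, 1904 → Jan 21, 1905: 366 days (Feb 29, 1904 is in that span).
Jan 21, 1905 → Jan 21, 1906: 365 days.
Jan 21, 1906 → Jan 21, 1907: 365 days.
Jan 21, 1907 → Jan 21, 1908: 365 days.
Jan 21, 1908 → Jan 21, 1909: 366 days (Feb 29, 1908 is in that span).
Jan 21, 1909 → Jan 21, 1910: 365 days.
Jan 21, 1910 → Jan 21, 1911: 365 days.
Jan 21, 1911 → Feb 21, 1911: 31 days (January has 31).
Feb 21, 1911 → Mar 21, 1911: 28 days (February has 28).
Mar 21, 1911 → Apr 21, 1911: 31 days (March has 31).
Apr 21, 1911 → May 21, 1911: 30 days (April has 30).
May 21, 1911 → Jun 21, 1911: 31 days (May has 31).
Jun 21, 1911 → Jun 25, 1911: 4 days.
Total: 4172 days.

4172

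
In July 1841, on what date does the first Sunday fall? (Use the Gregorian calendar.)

July 1, 1841 is a Thursday.
The first Sunday is therefore July 4 (3 days later).

July 4, 1841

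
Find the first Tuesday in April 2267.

April 1, 2267 is a Monday.
The first Tuesday is therefore April 2 (1 days later).

April 2, 2267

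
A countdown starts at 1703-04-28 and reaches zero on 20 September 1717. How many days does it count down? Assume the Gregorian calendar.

Apr 28, 1703 → Apr 28, 1704: 366 days (Feb 29, 1704 is in that span).
Apr 28, 1704 → Apr 28, 1705: 365 days.
Apr 28, 1705 → Apr 28, 1706: 365 days.
Apr 28, 1706 → Apr 28, 1707: 365 days.
Apr 28, 1707 → Apr 28, 1708: 366 days (Feb 29, 1708 is in that span).
Apr 28, 1708 → Apr 28, 1709: 365 days.
Apr 28, 1709 → Apr 28, 1710: 365 days.
Apr 28, 1710 → Apr 28, 1711: 365 days.
Apr 28, 1711 → Apr 28, 1712: 366 days (Feb 29, 1712 is in that span).
Apr 28, 1712 → Apr 28, 1713: 365 days.
Apr 28, 1713 → Apr 28, 1714: 365 days.
Apr 28, 1714 → Apr 28, 1715: 365 days.
Apr 28, 1715 → Apr 28, 1716: 366 days (Feb 29, 1716 is in that span).
Apr 28, 1716 → Apr 28, 1717: 365 days.
Apr 28, 1717 → May 28, 1717: 30 days (April has 30).
May 28, 1717 → Jun 28, 1717: 31 days (May has 31).
Jun 28, 1717 → Jul 28, 1717: 30 days (June has 30).
Jul 28, 1717 → Aug 28, 1717: 31 days (July has 31).
Aug 28, 1717 → Sep 20, 1717: 23 days.
Total: 5259 days.

5259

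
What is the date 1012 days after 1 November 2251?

+366 (one year; includes Feb 29, 2252) → Nov 1, 2252 (646 left).
+365 (one year) → Nov 1, 2253 (281 left).
Nov has 30 days: +30 → Dec 1, 2253 (251 left).
Dec has 31 days: +31 → Jan 1, 2254 (220 left).
Jan has 31 days: +31 → Feb 1, 2254 (189 left).
Feb has 28 days: +28 → Mar 1, 2254 (161 left).
Mar has 31 days: +31 → Apr 1, 2254 (130 left).
Apr has 30 days: +30 → May 1, 2254 (100 left).
May has 31 days: +31 → Jun 1, 2254 (69 left).
Jun has 30 days: +30 → Jul 1, 2254 (39 left).
Jul has 31 days: +31 → Aug 1, 2254 (8 left).
+8 → Aug 9, 2254.

August 9, 2254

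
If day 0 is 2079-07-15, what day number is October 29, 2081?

Jul 15, 2079 → Jul 15, 2080: 366 days (Feb 29, 2080 is in that span).
Jul 15, 2080 → Jul 15, 2081: 365 days.
Jul 15, 2081 → Aug 15, 2081: 31 days (July has 31).
Aug 15, 2081 → Sep 15, 2081: 31 days (August has 31).
Sep 15, 2081 → Oct 15, 2081: 30 days (September has 30).
Oct 15, 2081 → Oct 29, 2081: 14 days.
Total: 837 days.

837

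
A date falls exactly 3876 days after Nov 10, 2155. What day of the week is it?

First find the weekday of Nov 10, 2155. Doomsday rule: the anchor day for the 2100s is Sunday. For year 55: 55÷12 = 4 r 7, and 7÷4 = 1, so 4+7+1 = 12.
Sunday + 12 ≡ Friday — that's 2155's doomsday.
In November the doomsday date is Nov 7.
Nov 10 is 3 days after Nov 7; 3 mod 7 = 3, so Friday + 3 = Monday.
3876 mod 7 = 5, so 3876 days after a Monday is Monday + 5 = Saturday.

Saturday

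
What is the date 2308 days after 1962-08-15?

December 9, 1968

+365 (one year) → Aug 15, 1963 (1943 left).
+366 (one year; includes Feb 29, 1964) → Aug 15, 1964 (1577 left).
+365 (one year) → Aug 15, 1965 (1212 left).
+365 (one year) → Aug 15, 1966 (847 left).
+365 (one year) → Aug 15, 1967 (482 left).
+366 (one year; includes Feb 29, 1968) → Aug 15, 1968 (116 left).
Aug has 31 days: +17 → Sep 1, 1968 (99 left).
Sep has 30 days: +30 → Oct 1, 1968 (69 left).
Oct has 31 days: +31 → Nov 1, 1968 (38 left).
Nov has 30 days: +30 → Dec 1, 1968 (8 left).
+8 → Dec 9, 1968.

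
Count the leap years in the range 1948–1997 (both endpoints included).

Multiples of 4 in [1948,1997]: 13.
Of those, multiples of 100: 0 (not leap unless ÷400).
Multiples of 400: 0.
Leap years = 13 − 0 + 0 = 13.

13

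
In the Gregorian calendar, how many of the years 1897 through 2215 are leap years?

Multiples of 4 in [1897,2215]: 79.
Of those, multiples of 100: 4 (not leap unless ÷400).
Multiples of 400: 1.
Leap years = 79 − 4 + 1 = 76.

76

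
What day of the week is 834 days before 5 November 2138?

First find the weekday of Nov 5, 2138. Doomsday rule: the anchor day for the 2100s is Sunday. For year 38: 38÷12 = 3 r 2, and 2÷4 = 0, so 3+2+0 = 5.
Sunday + 5 ≡ Friday — that's 2138's doomsday.
In November the doomsday date is Nov 7.
Nov 5 is 2 days before Nov 7; 2 mod 7 = 2, so Friday − 2 = Wednesday.
834 mod 7 = 1, so 834 days before a Wednesday is Wednesday − 1 = Tuesday.

Tuesday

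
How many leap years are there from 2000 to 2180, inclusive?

45

Multiples of 4 in [2000,2180]: 46.
Of those, multiples of 100: 2 (not leap unless ÷400).
Multiples of 400: 1.
Leap years = 46 − 2 + 1 = 45.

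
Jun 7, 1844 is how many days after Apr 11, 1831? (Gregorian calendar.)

Apr 11, 1831 → Apr 11, 1832: 366 days (Feb 29, 1832 is in that span).
Apr 11, 1832 → Apr 11, 1833: 365 days.
Apr 11, 1833 → Apr 11, 1834: 365 days.
Apr 11, 1834 → Apr 11, 1835: 365 days.
Apr 11, 1835 → Apr 11, 1836: 366 days (Feb 29, 1836 is in that span).
Apr 11, 1836 → Apr 11, 1837: 365 days.
Apr 11, 1837 → Apr 11, 1838: 365 days.
Apr 11, 1838 → Apr 11, 1839: 365 days.
Apr 11, 1839 → Apr 11, 1840: 366 days (Feb 29, 1840 is in that span).
Apr 11, 1840 → Apr 11, 1841: 365 days.
Apr 11, 1841 → Apr 11, 1842: 365 days.
Apr 11, 1842 → Apr 11, 1843: 365 days.
Apr 11, 1843 → Apr 11, 1844: 366 days (Feb 29, 1844 is in that span).
Apr 11, 1844 → May 11, 1844: 30 days (April has 30).
May 11, 1844 → Jun 7, 1844: 27 days.
Total: 4806 days.

4806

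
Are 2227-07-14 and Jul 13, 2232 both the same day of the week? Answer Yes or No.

From Jul 14, 2227 to Jul 13, 2232 is 1826 days.
1826 mod 7 = 6, so they are different weekdays.
(Jul 14, 2227 is a Saturday; Jul 13, 2232 is a Friday.)

No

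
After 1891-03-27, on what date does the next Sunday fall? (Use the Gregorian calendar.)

Mar 27, 1891 is a Friday.
From Friday to the next Sunday is 2 days.
Mar 27, 1891 + 2 = Mar 29, 1891.

March 29, 1891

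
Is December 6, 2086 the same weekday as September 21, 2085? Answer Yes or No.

Yes

From Sep 21, 2085 to Dec 6, 2086 is 441 days.
441 mod 7 = 0, so they are the same weekday.
(Sep 21, 2085 is a Friday; Dec 6, 2086 is a Friday.)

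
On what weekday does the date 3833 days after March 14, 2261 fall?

Monday

Mar 14, 2261 is a Thursday.
3833 mod 7 = 4, so 3833 days after a Thursday is Thursday + 4 = Monday.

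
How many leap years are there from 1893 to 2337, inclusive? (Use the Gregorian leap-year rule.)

Multiples of 4 in [1893,2337]: 111.
Of those, multiples of 100: 5 (not leap unless ÷400).
Multiples of 400: 1.
Leap years = 111 − 5 + 1 = 107.

107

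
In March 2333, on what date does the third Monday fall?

March 1, 2333 is a Wednesday.
The first Monday is therefore March 6 (5 days later).
The third Monday is 6 + 2×7 = March 20.

March 20, 2333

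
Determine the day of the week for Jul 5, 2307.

Friday

Doomsday rule: the anchor day for the 2300s is Wednesday. For year 07: 7÷12 = 0 r 7, and 7÷4 = 1, so 0+7+1 = 8.
Wednesday + 8 ≡ Thursday — that's 2307's doomsday.
In July the doomsday date is Jul 11.
Jul 5 is 6 days before Jul 11; 6 mod 7 = 6, so Thursday − 6 = Friday.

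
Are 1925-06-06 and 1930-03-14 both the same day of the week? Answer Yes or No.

No

From Jun 6, 1925 to Mar 14, 1930 is 1742 days.
1742 mod 7 = 6, so they are different weekdays.
(Jun 6, 1925 is a Saturday; Mar 14, 1930 is a Friday.)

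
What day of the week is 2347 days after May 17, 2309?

Wednesday

First find the weekday of May 17, 2309. Doomsday rule: the anchor day for the 2300s is Wednesday. For year 09: 9÷12 = 0 r 9, and 9÷4 = 2, so 0+9+2 = 11.
Wednesday + 11 ≡ Sunday — that's 2309's doomsday.
In May the doomsday date is May 9.
May 17 is 8 days after May 9; 8 mod 7 = 1, so Sunday + 1 = Monday.
2347 mod 7 = 2, so 2347 days after a Monday is Monday + 2 = Wednesday.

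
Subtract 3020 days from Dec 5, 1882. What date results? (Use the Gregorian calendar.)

August 29, 1874

−365 (one year) → Dec 5, 1881 (2655 left).
−365 (one year) → Dec 5, 1880 (2290 left).
−366 (one year; includes Feb 29, 1880) → Dec 5, 1879 (1924 left).
−365 (one year) → Dec 5, 1878 (1559 left).
−365 (one year) → Dec 5, 1877 (1194 left).
−365 (one year) → Dec 5, 1876 (829 left).
−366 (one year; includes Feb 29, 1876) → Dec 5, 1875 (463 left).
−365 (one year) → Dec 5, 1874 (98 left).
−5 → Nov 30, 1874 (end of Nov, 30 days; 93 left).
−30 → Oct 31, 1874 (end of Oct, 31 days; 63 left).
−31 → Sep 30, 1874 (end of Sep, 30 days; 32 left).
−30 → Aug 31, 1874 (end of Aug, 31 days; 2 left).
−2 → Aug 29, 1874.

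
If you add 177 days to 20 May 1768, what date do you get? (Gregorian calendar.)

November 13, 1768

May has 31 days: +12 → Jun 1, 1768 (165 left).
Jun has 30 days: +30 → Jul 1, 1768 (135 left).
Jul has 31 days: +31 → Aug 1, 1768 (104 left).
Aug has 31 days: +31 → Sep 1, 1768 (73 left).
Sep has 30 days: +30 → Oct 1, 1768 (43 left).
Oct has 31 days: +31 → Nov 1, 1768 (12 left).
+12 → Nov 13, 1768.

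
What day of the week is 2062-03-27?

January 1, 2062 is a Sunday.
Jan 1, 2062 → Feb 1, 2062: 31 days (January has 31).
Feb 1, 2062 → Mar 1, 2062: 28 days (February has 28).
Mar 1, 2062 → Mar 27, 2062: 26 days.
Total: 85 days.
85 mod 7 = 1, so Sunday + 1 = Monday.

Monday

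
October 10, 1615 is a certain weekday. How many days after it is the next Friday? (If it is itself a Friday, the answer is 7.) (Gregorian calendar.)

Oct 10, 1615 is a Saturday.
From Saturday to the next Friday is 6 days.

6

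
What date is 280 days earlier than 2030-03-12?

−12 → Feb 28, 2030 (end of Feb, 28 days; 268 left).
−28 → Jan 31, 2030 (end of Jan, 31 days; 240 left).
−31 → Dec 31, 2029 (end of Dec, 31 days; 209 left).
−31 → Nov 30, 2029 (end of Nov, 30 days; 178 left).
−30 → Oct 31, 2029 (end of Oct, 31 days; 148 left).
−31 → Sep 30, 2029 (end of Sep, 30 days; 117 left).
−30 → Aug 31, 2029 (end of Aug, 31 days; 87 left).
−31 → Jul 31, 2029 (end of Jul, 31 days; 56 left).
−31 → Jun 30, 2029 (end of Jun, 30 days; 25 left).
−25 → Jun 5, 2029.

June 5, 2029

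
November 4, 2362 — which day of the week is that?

Doomsday rule: the anchor day for the 2300s is Wednesday. For year 62: 62÷12 = 5 r 2, and 2÷4 = 0, so 5+2+0 = 7.
Wednesday + 7 ≡ Wednesday — that's 2362's doomsday.
In November the doomsday date is Nov 7.
Nov 4 is 3 days before Nov 7; 3 mod 7 = 3, so Wednesday − 3 = Sunday.

Sunday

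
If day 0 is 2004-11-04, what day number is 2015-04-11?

3810

Nov 4, 2004 → Nov 4, 2005: 365 days.
Nov 4, 2005 → Nov 4, 2006: 365 days.
Nov 4, 2006 → Nov 4, 2007: 365 days.
Nov 4, 2007 → Nov 4, 2008: 366 days (Feb 29, 2008 is in that span).
Nov 4, 2008 → Nov 4, 2009: 365 days.
Nov 4, 2009 → Nov 4, 2010: 365 days.
Nov 4, 2010 → Nov 4, 2011: 365 days.
Nov 4, 2011 → Nov 4, 2012: 366 days (Feb 29, 2012 is in that span).
Nov 4, 2012 → Nov 4, 2013: 365 days.
Nov 4, 2013 → Nov 4, 2014: 365 days.
Nov 4, 2014 → Dec 4, 2014: 30 days (November has 30).
Dec 4, 2014 → Jan 4, 2015: 31 days (December has 31).
Jan 4, 2015 → Feb 4, 2015: 31 days (January has 31).
Feb 4, 2015 → Mar 4, 2015: 28 days (February has 28).
Mar 4, 2015 → Apr 4, 2015: 31 days (March has 31).
Apr 4, 2015 → Apr 11, 2015: 7 days.
Total: 3810 days.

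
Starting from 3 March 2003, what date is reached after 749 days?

+366 (one year; includes Feb 29, 2004) → Mar 3, 2004 (383 left).
Mar has 31 days: +29 → Apr 1, 2004 (354 left).
Apr has 30 days: +30 → May 1, 2004 (324 left).
May has 31 days: +31 → Jun 1, 2004 (293 left).
Jun has 30 days: +30 → Jul 1, 2004 (263 left).
Jul has 31 days: +31 → Aug 1, 2004 (232 left).
Aug has 31 days: +31 → Sep 1, 2004 (201 left).
Sep has 30 days: +30 → Oct 1, 2004 (171 left).
Oct has 31 days: +31 → Nov 1, 2004 (140 left).
Nov has 30 days: +30 → Dec 1, 2004 (110 left).
Dec has 31 days: +31 → Jan 1, 2005 (79 left).
Jan has 31 days: +31 → Feb 1, 2005 (48 left).
Feb has 28 days: +28 → Mar 1, 2005 (20 left).
+20 → Mar 21, 2005.

March 21, 2005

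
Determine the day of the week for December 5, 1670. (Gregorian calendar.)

Doomsday rule: the anchor day for the 1600s is Tuesday. For year 70: 70÷12 = 5 r 10, and 10÷4 = 2, so 5+10+2 = 17.
Tuesday + 17 ≡ Friday — that's 1670's doomsday.
In December the doomsday date is Dec 12.
Dec 5 is 7 days before Dec 12; 7 mod 7 = 0, so Friday − 0 = Friday.

Friday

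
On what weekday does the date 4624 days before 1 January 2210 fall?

First find the weekday of Jan 1, 2210. Doomsday rule: the anchor day for the 2200s is Friday. For year 10: 10÷12 = 0 r 10, and 10÷4 = 2, so 0+10+2 = 12.
Friday + 12 ≡ Wednesday — that's 2210's doomsday.
In January the doomsday date is Jan 3 (2210 is not a leap year).
Jan 1 is 2 days before Jan 3; 2 mod 7 = 2, so Wednesday − 2 = Monday.
4624 mod 7 = 4, so 4624 days before a Monday is Monday − 4 = Thursday.

Thursday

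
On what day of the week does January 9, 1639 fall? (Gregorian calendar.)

Sunday

Doomsday rule: the anchor day for the 1600s is Tuesday. For year 39: 39÷12 = 3 r 3, and 3÷4 = 0, so 3+3+0 = 6.
Tuesday + 6 ≡ Monday — that's 1639's doomsday.
In January the doomsday date is Jan 3 (1639 is not a leap year).
Jan 9 is 6 days after Jan 3; 6 mod 7 = 6, so Monday + 6 = Sunday.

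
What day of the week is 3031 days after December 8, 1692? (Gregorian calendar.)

Dec 8, 1692 is a Monday.
3031 mod 7 = 0, so 3031 days after a Monday is Monday + 0 = Monday.

Monday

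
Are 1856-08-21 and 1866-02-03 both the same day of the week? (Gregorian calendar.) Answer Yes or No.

From Aug 21, 1856 to Feb 3, 1866 is 3453 days.
3453 mod 7 = 2, so they are different weekdays.
(Aug 21, 1856 is a Thursday; Feb 3, 1866 is a Saturday.)

No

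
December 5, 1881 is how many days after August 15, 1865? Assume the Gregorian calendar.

Aug 15, 1865 → Aug 15, 1866: 365 days.
Aug 15, 1866 → Aug 15, 1867: 365 days.
Aug 15, 1867 → Aug 15, 1868: 366 days (Feb 29, 1868 is in that span).
Aug 15, 1868 → Aug 15, 1869: 365 days.
Aug 15, 1869 → Aug 15, 1870: 365 days.
Aug 15, 1870 → Aug 15, 1871: 365 days.
Aug 15, 1871 → Aug 15, 1872: 366 days (Feb 29, 1872 is in that span).
Aug 15, 1872 → Aug 15, 1873: 365 days.
Aug 15, 1873 → Aug 15, 1874: 365 days.
Aug 15, 1874 → Aug 15, 1875: 365 days.
Aug 15, 1875 → Aug 15, 1876: 366 days (Feb 29, 1876 is in that span).
Aug 15, 1876 → Aug 15, 1877: 365 days.
Aug 15, 1877 → Aug 15, 1878: 365 days.
Aug 15, 1878 → Aug 15, 1879: 365 days.
Aug 15, 1879 → Aug 15, 1880: 366 days (Feb 29, 1880 is in that span).
Aug 15, 1880 → Aug 15, 1881: 365 days.
Aug 15, 1881 → Sep 15, 1881: 31 days (August has 31).
Sep 15, 1881 → Oct 15, 1881: 30 days (September has 30).
Oct 15, 1881 → Nov 15, 1881: 31 days (October has 31).
Nov 15, 1881 → Dec 5, 1881: 20 days.
Total: 5956 days.

5956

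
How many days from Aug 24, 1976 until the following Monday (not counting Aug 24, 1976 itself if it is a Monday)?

Aug 24, 1976 is a Tuesday.
From Tuesday to the next Monday is 6 days.

6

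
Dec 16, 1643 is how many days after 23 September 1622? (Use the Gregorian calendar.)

7754

Sep 23, 1622 → Sep 23, 1623: 365 days.
Sep 23, 1623 → Sep 23, 1624: 366 days (Feb 29, 1624 is in that span).
Sep 23, 1624 → Sep 23, 1625: 365 days.
Sep 23, 1625 → Sep 23, 1626: 365 days.
Sep 23, 1626 → Sep 23, 1627: 365 days.
Sep 23, 1627 → Sep 23, 1628: 366 days (Feb 29, 1628 is in that span).
Sep 23, 1628 → Sep 23, 1629: 365 days.
Sep 23, 1629 → Sep 23, 1630: 365 days.
Sep 23, 1630 → Sep 23, 1631: 365 days.
Sep 23, 1631 → Sep 23, 1632: 366 days (Feb 29, 1632 is in that span).
Sep 23, 1632 → Sep 23, 1633: 365 days.
Sep 23, 1633 → Sep 23, 1634: 365 days.
Sep 23, 1634 → Sep 23, 1635: 365 days.
Sep 23, 1635 → Sep 23, 1636: 366 days (Feb 29, 1636 is in that span).
Sep 23, 1636 → Sep 23, 1637: 365 days.
Sep 23, 1637 → Sep 23, 1638: 365 days.
Sep 23, 1638 → Sep 23, 1639: 365 days.
Sep 23, 1639 → Sep 23, 1640: 366 days (Feb 29, 1640 is in that span).
Sep 23, 1640 → Sep 23, 1641: 365 days.
Sep 23, 1641 → Sep 23, 1642: 365 days.
Sep 23, 1642 → Sep 23, 1643: 365 days.
Sep 23, 1643 → Oct 23, 1643: 30 days (September has 30).
Oct 23, 1643 → Nov 23, 1643: 31 days (October has 31).
Nov 23, 1643 → Dec 16, 1643: 23 days.
Total: 7754 days.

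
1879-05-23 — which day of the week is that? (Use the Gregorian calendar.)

Friday

Doomsday rule: the anchor day for the 1800s is Friday. For year 79: 79÷12 = 6 r 7, and 7÷4 = 1, so 6+7+1 = 14.
Friday + 14 ≡ Friday — that's 1879's doomsday.
In May the doomsday date is May 9.
May 23 is 14 days after May 9; 14 mod 7 = 0, so Friday + 0 = Friday.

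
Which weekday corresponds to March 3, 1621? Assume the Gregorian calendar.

Doomsday rule: the anchor day for the 1600s is Tuesday. For year 21: 21÷12 = 1 r 9, and 9÷4 = 2, so 1+9+2 = 12.
Tuesday + 12 ≡ Sunday — that's 1621's doomsday.
In March the doomsday date is Mar 14.
Mar 3 is 11 days before Mar 14; 11 mod 7 = 4, so Sunday − 4 = Wednesday.

Wednesday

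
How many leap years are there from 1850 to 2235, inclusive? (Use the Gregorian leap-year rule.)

93

Multiples of 4 in [1850,2235]: 96.
Of those, multiples of 100: 4 (not leap unless ÷400).
Multiples of 400: 1.
Leap years = 96 − 4 + 1 = 93.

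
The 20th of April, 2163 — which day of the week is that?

Wednesday

Doomsday rule: the anchor day for the 2100s is Sunday. For year 63: 63÷12 = 5 r 3, and 3÷4 = 0, so 5+3+0 = 8.
Sunday + 8 ≡ Monday — that's 2163's doomsday.
In April the doomsday date is Apr 4.
Apr 20 is 16 days after Apr 4; 16 mod 7 = 2, so Monday + 2 = Wednesday.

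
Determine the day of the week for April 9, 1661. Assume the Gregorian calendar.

Doomsday rule: the anchor day for the 1600s is Tuesday. For year 61: 61÷12 = 5 r 1, and 1÷4 = 0, so 5+1+0 = 6.
Tuesday + 6 ≡ Monday — that's 1661's doomsday.
In April the doomsday date is Apr 4.
Apr 9 is 5 days after Apr 4; 5 mod 7 = 5, so Monday + 5 = Saturday.

Saturday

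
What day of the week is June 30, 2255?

Doomsday rule: the anchor day for the 2200s is Friday. For year 55: 55÷12 = 4 r 7, and 7÷4 = 1, so 4+7+1 = 12.
Friday + 12 ≡ Wednesday — that's 2255's doomsday.
In June the doomsday date is Jun 6.
Jun 30 is 24 days after Jun 6; 24 mod 7 = 3, so Wednesday + 3 = Saturday.

Saturday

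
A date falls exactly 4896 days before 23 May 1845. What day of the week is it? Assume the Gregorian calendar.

Tuesday

May 23, 1845 is a Friday.
4896 mod 7 = 3, so 4896 days before a Friday is Friday − 3 = Tuesday.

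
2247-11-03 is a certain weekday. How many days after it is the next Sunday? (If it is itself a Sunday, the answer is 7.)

4

Nov 3, 2247 is a Wednesday.
From Wednesday to the next Sunday is 4 days.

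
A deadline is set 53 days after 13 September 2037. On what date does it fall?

November 5, 2037

Sep has 30 days: +18 → Oct 1, 2037 (35 left).
Oct has 31 days: +31 → Nov 1, 2037 (4 left).
+4 → Nov 5, 2037.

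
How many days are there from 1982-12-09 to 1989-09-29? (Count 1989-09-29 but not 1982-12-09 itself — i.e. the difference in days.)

Dec 9, 1982 → Dec 9, 1983: 365 days.
Dec 9, 1983 → Dec 9, 1984: 366 days (Feb 29, 1984 is in that span).
Dec 9, 1984 → Dec 9, 1985: 365 days.
Dec 9, 1985 → Dec 9, 1986: 365 days.
Dec 9, 1986 → Dec 9, 1987: 365 days.
Dec 9, 1987 → Dec 9, 1988: 366 days (Feb 29, 1988 is in that span).
Dec 9, 1988 → Jan 9, 1989: 31 days (December has 31).
Jan 9, 1989 → Feb 9, 1989: 31 days (January has 31).
Feb 9, 1989 → Mar 9, 1989: 28 days (February has 28).
Mar 9, 1989 → Apr 9, 1989: 31 days (March has 31).
Apr 9, 1989 → May 9, 1989: 30 days (April has 30).
May 9, 1989 → Jun 9, 1989: 31 days (May has 31).
Jun 9, 1989 → Jul 9, 1989: 30 days (June has 30).
Jul 9, 1989 → Aug 9, 1989: 31 days (July has 31).
Aug 9, 1989 → Sep 9, 1989: 31 days (August has 31).
Sep 9, 1989 → Sep 29, 1989: 20 days.
Total: 2486 days.

2486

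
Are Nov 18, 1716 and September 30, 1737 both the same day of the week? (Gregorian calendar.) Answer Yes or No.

No

From Nov 18, 1716 to Sep 30, 1737 is 7621 days.
7621 mod 7 = 5, so they are different weekdays.
(Nov 18, 1716 is a Wednesday; Sep 30, 1737 is a Monday.)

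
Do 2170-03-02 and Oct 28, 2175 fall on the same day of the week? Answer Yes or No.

No

From Mar 2, 2170 to Oct 28, 2175 is 2066 days.
2066 mod 7 = 1, so they are different weekdays.
(Mar 2, 2170 is a Friday; Oct 28, 2175 is a Saturday.)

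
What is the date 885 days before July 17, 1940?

−366 (one year; includes Feb 29, 1940) → Jul 17, 1939 (519 left).
−365 (one year) → Jul 17, 1938 (154 left).
−17 → Jun 30, 1938 (end of Jun, 30 days; 137 left).
−30 → May 31, 1938 (end of May, 31 days; 107 left).
−31 → Apr 30, 1938 (end of Apr, 30 days; 76 left).
−30 → Mar 31, 1938 (end of Mar, 31 days; 46 left).
−31 → Feb 28, 1938 (end of Feb, 28 days; 15 left).
−15 → Feb 13, 1938.

February 13, 1938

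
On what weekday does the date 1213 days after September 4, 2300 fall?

Thursday

Sep 4, 2300 is a Tuesday.
1213 mod 7 = 2, so 1213 days after a Tuesday is Tuesday + 2 = Thursday.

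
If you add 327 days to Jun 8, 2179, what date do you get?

Jun has 30 days: +23 → Jul 1, 2179 (304 left).
Jul has 31 days: +31 → Aug 1, 2179 (273 left).
Aug has 31 days: +31 → Sep 1, 2179 (242 left).
Sep has 30 days: +30 → Oct 1, 2179 (212 left).
Oct has 31 days: +31 → Nov 1, 2179 (181 left).
Nov has 30 days: +30 → Dec 1, 2179 (151 left).
Dec has 31 days: +31 → Jan 1, 2180 (120 left).
Jan has 31 days: +31 → Feb 1, 2180 (89 left).
Feb has 29 days: +29 → Mar 1, 2180 (60 left).
Mar has 31 days: +31 → Apr 1, 2180 (29 left).
+29 → Apr 30, 2180.

April 30, 2180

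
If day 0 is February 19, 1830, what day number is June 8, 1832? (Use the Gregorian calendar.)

Feb 19, 1830 → Feb 19, 1831: 365 days.
Feb 19, 1831 → Feb 19, 1832: 365 days.
Feb 19, 1832 → Mar 19, 1832: 29 days (February has 29).
Mar 19, 1832 → Apr 19, 1832: 31 days (March has 31).
Apr 19, 1832 → May 19, 1832: 30 days (April has 30).
May 19, 1832 → Jun 8, 1832: 20 days.
Total: 840 days.

840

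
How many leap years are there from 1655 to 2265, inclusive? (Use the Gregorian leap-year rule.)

Multiples of 4 in [1655,2265]: 153.
Of those, multiples of 100: 6 (not leap unless ÷400).
Multiples of 400: 1.
Leap years = 153 − 6 + 1 = 148.

148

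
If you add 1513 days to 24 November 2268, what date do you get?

January 15, 2273

+365 (one year) → Nov 24, 2269 (1148 left).
+365 (one year) → Nov 24, 2270 (783 left).
+365 (one year) → Nov 24, 2271 (418 left).
+366 (one year; includes Feb 29, 2272) → Nov 24, 2272 (52 left).
Nov has 30 days: +7 → Dec 1, 2272 (45 left).
Dec has 31 days: +31 → Jan 1, 2273 (14 left).
+14 → Jan 15, 2273.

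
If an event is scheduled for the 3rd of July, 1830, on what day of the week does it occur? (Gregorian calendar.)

January 1, 1830 is a Friday.
Jan 1, 1830 → Feb 1, 1830: 31 days (January has 31).
Feb 1, 1830 → Mar 1, 1830: 28 days (February has 28).
Mar 1, 1830 → Apr 1, 1830: 31 days (March has 31).
Apr 1, 1830 → May 1, 1830: 30 days (April has 30).
May 1, 1830 → Jun 1, 1830: 31 days (May has 31).
Jun 1, 1830 → Jul 1, 1830: 30 days (June has 30).
Jul 1, 1830 → Jul 3, 1830: 2 days.
Total: 183 days.
183 mod 7 = 1, so Friday + 1 = Saturday.

Saturday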